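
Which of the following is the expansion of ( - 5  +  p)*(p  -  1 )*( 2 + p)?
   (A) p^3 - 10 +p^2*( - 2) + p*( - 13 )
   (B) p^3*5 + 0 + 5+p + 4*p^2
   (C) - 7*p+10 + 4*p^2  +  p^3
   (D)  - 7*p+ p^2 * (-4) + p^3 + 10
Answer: D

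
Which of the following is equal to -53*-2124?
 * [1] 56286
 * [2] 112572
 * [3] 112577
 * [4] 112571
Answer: 2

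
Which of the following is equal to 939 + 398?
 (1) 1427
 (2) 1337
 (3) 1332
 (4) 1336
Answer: 2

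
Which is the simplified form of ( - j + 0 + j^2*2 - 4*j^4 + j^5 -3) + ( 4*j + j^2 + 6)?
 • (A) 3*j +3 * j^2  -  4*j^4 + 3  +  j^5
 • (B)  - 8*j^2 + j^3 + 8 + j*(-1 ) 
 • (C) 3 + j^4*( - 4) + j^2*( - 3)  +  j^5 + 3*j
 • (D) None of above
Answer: A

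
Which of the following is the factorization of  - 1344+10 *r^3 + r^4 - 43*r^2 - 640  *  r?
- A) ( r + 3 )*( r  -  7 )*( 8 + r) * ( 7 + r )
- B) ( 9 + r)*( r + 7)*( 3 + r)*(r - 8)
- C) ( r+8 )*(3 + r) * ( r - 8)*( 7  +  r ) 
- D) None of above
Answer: C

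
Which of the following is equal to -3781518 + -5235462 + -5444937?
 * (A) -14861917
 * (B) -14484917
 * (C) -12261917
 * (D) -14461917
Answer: D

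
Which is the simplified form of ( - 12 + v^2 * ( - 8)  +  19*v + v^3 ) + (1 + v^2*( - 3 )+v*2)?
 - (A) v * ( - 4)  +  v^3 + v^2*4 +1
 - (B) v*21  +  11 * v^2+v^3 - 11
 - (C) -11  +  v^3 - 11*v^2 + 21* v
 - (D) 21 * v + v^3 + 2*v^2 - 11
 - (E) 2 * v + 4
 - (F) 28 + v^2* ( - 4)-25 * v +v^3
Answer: C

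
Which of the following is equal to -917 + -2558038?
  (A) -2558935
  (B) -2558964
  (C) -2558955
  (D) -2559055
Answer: C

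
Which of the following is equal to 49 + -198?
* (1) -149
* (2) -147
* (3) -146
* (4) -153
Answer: 1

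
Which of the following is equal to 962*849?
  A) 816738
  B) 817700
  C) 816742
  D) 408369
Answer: A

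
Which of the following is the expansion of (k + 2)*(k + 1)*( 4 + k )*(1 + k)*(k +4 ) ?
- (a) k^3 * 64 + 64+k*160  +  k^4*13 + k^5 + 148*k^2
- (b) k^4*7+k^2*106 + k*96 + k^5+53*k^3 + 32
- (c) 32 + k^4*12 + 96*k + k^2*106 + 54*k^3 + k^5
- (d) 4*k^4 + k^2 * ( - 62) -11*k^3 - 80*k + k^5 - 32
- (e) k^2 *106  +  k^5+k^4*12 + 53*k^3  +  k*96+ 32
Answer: e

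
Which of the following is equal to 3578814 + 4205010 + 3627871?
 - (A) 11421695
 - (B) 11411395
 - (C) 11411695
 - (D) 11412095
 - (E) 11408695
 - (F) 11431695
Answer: C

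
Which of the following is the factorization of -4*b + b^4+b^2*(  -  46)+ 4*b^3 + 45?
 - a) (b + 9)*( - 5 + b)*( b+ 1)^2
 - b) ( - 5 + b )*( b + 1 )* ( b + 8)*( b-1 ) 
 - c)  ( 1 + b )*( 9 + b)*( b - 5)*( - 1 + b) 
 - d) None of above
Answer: c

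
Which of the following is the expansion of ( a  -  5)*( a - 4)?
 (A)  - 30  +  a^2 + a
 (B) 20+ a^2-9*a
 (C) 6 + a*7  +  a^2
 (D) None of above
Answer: B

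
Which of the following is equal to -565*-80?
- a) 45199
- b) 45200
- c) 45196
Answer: b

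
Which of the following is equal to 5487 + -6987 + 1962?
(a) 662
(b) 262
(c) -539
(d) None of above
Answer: d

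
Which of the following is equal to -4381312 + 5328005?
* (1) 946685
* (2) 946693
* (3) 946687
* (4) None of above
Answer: 2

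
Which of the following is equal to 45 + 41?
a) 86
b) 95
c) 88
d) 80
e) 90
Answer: a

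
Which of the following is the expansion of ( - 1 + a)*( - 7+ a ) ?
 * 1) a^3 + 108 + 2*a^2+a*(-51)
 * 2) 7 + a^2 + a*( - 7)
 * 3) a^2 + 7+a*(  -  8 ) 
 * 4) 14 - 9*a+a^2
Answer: 3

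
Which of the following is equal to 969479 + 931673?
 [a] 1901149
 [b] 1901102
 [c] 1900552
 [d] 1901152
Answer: d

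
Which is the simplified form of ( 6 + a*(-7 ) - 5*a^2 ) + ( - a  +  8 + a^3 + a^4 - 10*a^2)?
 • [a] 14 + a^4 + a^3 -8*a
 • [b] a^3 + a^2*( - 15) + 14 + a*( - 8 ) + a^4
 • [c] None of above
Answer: b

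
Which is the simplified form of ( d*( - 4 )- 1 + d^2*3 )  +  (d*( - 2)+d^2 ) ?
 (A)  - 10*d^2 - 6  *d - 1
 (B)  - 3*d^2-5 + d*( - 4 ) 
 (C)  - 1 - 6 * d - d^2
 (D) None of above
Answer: D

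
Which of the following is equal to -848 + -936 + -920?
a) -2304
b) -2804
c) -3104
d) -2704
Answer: d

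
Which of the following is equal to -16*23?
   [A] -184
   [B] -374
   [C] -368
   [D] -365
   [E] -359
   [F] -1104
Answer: C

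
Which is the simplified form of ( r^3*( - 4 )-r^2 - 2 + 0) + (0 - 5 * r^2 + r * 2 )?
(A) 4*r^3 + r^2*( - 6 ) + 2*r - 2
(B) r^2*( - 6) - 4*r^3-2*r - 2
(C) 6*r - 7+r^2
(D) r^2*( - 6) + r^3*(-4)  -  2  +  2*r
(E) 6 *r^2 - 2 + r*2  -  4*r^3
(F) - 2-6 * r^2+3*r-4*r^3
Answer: D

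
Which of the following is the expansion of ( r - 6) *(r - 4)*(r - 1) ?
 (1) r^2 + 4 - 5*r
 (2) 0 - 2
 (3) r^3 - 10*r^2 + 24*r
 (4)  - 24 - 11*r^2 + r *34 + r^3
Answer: 4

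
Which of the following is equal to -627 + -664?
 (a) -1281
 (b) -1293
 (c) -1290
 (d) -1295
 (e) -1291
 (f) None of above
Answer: e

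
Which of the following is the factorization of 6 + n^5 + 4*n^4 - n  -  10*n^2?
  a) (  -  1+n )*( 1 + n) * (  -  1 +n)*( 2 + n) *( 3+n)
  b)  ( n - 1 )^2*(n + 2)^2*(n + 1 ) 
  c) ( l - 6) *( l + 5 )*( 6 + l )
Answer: a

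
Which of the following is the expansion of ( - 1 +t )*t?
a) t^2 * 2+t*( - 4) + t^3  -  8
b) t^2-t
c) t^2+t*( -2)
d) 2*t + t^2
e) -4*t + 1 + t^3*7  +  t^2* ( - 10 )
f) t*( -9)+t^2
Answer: b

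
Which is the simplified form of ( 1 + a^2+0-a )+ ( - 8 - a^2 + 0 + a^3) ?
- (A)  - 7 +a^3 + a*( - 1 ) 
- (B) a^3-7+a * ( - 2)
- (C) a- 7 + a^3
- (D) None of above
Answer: A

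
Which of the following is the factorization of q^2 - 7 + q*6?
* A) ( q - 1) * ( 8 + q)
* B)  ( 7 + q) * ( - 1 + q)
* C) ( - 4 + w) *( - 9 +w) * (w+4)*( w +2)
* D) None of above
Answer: B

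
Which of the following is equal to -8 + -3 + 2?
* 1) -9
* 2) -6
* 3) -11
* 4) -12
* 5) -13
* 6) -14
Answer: 1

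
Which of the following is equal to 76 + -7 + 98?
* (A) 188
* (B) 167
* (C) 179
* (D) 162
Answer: B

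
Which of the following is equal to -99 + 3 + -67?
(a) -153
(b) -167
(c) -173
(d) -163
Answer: d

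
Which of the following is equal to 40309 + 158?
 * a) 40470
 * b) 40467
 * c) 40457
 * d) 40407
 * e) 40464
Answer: b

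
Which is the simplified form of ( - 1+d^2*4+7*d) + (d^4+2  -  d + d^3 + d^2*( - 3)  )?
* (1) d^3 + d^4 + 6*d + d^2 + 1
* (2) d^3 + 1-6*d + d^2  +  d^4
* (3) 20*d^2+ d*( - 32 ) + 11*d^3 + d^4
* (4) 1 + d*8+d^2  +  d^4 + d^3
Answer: 1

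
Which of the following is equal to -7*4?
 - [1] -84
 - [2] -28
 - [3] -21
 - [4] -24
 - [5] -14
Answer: 2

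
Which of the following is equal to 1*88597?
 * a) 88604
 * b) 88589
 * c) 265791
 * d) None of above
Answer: d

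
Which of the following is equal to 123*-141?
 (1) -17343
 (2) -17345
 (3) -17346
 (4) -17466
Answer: 1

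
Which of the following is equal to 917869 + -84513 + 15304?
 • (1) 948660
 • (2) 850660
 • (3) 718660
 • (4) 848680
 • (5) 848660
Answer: 5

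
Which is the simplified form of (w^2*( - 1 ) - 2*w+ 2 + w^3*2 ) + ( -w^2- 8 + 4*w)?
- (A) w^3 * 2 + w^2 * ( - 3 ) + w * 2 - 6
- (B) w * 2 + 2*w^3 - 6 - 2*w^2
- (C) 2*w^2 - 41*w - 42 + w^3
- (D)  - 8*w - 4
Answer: B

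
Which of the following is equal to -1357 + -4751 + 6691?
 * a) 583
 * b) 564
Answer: a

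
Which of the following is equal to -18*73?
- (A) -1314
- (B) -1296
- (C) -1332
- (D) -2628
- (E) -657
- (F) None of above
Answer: A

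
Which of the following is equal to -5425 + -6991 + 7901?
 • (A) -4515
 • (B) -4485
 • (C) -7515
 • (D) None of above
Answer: A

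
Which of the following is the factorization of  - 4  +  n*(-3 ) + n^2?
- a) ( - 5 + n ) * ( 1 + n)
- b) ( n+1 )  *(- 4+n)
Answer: b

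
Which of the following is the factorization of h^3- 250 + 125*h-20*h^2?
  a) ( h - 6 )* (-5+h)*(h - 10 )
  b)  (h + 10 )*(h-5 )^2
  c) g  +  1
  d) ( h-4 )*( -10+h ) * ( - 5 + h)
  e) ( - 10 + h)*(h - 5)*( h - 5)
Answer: e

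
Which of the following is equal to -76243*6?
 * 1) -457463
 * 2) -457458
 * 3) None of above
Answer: 2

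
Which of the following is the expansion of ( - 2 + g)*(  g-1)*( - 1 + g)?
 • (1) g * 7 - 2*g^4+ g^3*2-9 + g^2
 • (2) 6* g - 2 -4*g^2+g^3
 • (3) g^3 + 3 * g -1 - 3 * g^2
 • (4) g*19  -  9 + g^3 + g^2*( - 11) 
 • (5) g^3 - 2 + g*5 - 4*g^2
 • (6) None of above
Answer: 5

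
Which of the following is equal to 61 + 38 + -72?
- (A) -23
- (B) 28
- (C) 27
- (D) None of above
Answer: C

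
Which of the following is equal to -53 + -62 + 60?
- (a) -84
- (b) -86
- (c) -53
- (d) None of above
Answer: d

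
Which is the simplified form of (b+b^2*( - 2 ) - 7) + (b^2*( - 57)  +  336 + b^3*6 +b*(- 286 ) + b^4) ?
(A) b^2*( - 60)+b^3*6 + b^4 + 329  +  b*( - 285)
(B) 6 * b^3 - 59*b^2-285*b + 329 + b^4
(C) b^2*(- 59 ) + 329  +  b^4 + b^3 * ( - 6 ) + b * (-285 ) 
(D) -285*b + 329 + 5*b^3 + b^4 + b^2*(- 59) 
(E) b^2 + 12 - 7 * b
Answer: B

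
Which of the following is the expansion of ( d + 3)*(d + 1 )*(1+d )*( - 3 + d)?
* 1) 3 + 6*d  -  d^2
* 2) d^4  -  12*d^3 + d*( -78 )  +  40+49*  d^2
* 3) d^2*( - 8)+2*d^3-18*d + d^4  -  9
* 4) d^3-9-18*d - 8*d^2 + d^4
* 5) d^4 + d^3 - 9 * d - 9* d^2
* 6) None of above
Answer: 3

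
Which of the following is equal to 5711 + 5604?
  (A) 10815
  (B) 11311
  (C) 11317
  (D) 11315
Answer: D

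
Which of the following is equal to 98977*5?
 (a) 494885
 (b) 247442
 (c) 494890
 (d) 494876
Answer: a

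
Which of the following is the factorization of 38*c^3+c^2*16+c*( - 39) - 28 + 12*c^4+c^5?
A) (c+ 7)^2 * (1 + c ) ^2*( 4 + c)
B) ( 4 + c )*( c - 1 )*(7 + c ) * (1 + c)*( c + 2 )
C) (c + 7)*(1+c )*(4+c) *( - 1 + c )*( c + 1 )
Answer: C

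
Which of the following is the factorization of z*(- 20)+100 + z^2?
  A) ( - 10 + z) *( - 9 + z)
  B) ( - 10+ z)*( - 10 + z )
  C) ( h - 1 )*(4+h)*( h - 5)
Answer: B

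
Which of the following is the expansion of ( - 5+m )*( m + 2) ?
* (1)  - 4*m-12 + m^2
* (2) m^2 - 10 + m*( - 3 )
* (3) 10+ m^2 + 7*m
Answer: 2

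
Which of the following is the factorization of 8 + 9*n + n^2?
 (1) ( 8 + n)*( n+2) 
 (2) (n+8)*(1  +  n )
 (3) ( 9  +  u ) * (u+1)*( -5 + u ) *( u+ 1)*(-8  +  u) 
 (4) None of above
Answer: 2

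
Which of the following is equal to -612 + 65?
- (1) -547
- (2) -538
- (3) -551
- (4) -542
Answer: 1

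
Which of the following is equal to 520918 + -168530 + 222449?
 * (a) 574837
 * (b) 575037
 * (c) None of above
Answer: a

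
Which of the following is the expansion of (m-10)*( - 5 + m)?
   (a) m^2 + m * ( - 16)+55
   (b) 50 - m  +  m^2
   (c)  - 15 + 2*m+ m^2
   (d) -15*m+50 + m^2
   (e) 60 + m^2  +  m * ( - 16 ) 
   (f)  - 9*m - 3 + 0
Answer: d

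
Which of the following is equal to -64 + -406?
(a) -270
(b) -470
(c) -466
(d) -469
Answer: b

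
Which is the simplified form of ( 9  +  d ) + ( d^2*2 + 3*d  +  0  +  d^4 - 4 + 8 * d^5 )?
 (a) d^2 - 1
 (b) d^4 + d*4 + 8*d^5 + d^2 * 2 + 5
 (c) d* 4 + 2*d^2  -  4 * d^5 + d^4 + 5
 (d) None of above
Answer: b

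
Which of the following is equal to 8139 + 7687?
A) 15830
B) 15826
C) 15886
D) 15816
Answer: B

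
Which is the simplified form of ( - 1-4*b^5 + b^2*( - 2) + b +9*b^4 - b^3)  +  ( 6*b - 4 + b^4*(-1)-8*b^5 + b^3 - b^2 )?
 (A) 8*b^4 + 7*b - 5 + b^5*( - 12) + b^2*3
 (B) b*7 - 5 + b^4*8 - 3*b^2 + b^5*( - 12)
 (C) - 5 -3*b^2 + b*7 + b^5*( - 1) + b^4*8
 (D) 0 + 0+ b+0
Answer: B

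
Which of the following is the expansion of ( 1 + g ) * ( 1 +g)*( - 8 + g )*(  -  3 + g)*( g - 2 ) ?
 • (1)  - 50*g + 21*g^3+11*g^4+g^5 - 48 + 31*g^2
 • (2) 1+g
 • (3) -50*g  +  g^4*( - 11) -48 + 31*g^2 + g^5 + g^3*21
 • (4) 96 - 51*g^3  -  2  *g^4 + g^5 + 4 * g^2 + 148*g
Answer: 3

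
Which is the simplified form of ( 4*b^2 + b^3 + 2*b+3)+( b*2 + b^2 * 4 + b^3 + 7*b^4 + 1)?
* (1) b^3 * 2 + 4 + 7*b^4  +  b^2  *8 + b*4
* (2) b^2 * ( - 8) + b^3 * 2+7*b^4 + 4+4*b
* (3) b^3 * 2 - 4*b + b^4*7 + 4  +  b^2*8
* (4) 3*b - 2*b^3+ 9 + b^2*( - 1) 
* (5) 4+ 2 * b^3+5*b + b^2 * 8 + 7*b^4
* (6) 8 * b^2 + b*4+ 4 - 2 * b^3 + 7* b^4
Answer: 1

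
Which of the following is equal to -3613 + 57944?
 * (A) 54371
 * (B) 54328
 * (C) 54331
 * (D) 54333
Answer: C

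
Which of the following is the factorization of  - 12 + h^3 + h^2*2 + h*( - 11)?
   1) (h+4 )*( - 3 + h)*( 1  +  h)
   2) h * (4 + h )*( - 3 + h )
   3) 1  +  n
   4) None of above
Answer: 1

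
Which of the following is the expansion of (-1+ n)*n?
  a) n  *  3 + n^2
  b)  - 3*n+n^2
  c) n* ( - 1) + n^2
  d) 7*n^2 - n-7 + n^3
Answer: c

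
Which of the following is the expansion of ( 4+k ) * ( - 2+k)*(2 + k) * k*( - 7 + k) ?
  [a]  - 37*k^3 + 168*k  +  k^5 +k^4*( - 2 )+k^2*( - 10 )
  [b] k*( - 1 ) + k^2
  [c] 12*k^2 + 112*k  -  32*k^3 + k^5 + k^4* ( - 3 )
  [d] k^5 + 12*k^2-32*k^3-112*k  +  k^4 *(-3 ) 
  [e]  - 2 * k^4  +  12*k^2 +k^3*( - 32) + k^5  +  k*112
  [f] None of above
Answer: c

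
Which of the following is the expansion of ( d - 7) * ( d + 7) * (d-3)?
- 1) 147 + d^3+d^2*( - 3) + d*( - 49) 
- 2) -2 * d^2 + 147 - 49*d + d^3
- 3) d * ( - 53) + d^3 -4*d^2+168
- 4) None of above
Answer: 1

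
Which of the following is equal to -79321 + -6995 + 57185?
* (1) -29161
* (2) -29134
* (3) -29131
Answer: 3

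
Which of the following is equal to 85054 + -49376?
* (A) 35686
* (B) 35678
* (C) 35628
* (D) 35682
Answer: B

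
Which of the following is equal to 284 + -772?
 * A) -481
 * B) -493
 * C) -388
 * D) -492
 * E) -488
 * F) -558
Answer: E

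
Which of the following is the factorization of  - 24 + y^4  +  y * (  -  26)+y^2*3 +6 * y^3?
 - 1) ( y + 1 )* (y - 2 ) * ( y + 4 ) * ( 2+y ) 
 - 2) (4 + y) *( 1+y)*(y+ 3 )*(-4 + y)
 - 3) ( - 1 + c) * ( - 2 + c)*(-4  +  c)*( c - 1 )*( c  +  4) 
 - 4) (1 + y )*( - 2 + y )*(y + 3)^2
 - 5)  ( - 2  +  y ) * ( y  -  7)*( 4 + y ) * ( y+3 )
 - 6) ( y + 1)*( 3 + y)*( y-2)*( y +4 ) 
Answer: 6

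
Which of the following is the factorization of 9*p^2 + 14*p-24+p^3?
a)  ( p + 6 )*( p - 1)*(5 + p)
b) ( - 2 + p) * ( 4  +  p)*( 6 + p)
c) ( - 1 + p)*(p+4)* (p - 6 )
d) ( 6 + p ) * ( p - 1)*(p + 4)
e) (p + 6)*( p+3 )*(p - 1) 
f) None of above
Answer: d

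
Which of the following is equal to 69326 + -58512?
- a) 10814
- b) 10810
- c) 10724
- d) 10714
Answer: a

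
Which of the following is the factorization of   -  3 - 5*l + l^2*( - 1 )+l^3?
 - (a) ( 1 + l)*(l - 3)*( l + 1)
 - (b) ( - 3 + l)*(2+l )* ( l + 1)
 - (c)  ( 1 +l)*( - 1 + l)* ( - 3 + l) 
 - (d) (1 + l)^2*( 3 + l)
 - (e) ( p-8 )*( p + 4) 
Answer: a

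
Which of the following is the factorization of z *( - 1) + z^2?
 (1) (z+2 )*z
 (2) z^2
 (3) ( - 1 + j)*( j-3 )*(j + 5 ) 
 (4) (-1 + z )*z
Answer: 4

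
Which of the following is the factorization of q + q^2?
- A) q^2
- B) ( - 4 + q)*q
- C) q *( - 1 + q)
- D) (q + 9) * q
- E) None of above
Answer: E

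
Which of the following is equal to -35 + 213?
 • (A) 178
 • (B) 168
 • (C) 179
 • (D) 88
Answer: A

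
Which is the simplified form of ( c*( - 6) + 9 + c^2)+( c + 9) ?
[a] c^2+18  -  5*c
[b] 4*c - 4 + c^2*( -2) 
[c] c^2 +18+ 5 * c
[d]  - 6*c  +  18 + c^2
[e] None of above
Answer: a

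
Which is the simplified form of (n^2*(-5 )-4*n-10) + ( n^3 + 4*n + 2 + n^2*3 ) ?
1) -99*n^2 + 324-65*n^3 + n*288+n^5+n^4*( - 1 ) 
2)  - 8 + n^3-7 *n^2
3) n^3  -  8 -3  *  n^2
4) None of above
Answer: 4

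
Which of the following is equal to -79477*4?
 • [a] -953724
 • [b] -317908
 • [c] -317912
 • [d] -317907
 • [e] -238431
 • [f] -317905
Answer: b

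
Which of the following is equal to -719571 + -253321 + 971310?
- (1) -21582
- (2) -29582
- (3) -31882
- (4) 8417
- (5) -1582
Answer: 5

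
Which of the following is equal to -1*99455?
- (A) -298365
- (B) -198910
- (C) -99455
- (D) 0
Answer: C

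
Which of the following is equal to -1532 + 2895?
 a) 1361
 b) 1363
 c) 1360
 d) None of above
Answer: b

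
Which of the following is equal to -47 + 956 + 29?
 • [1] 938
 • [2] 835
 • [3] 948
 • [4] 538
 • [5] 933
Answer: 1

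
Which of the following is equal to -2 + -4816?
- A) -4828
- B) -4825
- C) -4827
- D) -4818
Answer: D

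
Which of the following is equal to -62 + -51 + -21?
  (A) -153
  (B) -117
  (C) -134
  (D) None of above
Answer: C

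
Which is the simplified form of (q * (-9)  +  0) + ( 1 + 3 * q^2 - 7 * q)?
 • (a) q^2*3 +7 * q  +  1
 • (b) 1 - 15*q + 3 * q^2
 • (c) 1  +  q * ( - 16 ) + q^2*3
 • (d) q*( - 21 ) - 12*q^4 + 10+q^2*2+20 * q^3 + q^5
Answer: c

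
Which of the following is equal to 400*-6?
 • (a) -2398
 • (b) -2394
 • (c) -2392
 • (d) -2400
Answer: d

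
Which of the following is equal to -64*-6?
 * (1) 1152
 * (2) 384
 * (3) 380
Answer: 2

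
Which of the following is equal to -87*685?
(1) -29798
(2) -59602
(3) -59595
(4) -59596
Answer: 3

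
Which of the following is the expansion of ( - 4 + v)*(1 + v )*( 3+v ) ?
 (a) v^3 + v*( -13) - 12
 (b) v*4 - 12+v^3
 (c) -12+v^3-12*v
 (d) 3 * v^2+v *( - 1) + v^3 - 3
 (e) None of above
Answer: a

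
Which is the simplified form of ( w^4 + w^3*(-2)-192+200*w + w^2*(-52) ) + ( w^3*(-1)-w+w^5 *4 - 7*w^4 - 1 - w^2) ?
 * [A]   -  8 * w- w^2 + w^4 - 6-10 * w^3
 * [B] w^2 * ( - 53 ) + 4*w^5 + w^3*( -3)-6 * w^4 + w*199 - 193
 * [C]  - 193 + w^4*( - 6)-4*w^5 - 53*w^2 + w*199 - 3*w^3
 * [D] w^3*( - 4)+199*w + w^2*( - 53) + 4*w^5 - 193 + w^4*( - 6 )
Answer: B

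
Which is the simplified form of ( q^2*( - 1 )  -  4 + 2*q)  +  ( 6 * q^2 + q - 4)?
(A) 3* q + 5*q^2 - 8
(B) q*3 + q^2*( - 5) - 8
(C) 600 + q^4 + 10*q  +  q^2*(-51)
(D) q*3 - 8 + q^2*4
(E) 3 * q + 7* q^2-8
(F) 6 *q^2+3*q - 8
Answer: A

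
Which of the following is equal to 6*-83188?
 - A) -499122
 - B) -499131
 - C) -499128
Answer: C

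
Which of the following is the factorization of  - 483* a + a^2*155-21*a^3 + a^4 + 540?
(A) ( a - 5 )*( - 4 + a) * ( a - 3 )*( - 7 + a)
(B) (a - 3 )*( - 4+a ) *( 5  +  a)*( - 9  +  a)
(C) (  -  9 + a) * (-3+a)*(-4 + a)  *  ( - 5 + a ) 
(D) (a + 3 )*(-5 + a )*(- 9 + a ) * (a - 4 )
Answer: C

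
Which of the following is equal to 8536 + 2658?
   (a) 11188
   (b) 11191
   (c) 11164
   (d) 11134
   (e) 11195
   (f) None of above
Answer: f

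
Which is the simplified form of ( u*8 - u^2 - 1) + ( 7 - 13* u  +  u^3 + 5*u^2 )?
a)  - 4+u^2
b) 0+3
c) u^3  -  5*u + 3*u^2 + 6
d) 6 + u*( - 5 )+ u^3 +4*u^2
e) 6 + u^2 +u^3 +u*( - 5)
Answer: d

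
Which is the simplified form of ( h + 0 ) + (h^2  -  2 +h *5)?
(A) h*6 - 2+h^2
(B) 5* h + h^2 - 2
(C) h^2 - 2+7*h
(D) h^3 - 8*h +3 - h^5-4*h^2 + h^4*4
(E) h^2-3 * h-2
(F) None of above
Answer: A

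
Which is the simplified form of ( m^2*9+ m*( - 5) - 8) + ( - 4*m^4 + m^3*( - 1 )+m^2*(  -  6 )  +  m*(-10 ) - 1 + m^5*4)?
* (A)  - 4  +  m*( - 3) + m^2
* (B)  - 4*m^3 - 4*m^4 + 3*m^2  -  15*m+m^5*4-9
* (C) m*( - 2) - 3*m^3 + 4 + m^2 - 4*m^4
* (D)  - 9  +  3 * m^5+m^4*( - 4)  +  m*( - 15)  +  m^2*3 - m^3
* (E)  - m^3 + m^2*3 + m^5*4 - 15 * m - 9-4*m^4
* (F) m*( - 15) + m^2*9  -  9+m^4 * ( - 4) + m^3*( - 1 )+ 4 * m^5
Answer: E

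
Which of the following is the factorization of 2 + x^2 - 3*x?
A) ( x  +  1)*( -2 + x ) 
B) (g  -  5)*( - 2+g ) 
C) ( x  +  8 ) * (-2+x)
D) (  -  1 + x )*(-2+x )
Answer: D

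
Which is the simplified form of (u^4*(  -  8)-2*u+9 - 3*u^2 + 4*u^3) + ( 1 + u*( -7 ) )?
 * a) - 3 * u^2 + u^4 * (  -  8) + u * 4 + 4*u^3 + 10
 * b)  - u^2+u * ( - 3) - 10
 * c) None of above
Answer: c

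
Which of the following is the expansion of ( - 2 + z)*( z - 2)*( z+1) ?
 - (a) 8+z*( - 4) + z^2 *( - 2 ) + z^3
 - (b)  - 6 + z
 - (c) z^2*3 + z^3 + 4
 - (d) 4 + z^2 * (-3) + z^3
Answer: d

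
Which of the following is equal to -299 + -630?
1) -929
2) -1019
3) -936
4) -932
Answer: 1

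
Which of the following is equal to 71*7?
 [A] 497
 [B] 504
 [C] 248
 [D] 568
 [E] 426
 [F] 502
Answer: A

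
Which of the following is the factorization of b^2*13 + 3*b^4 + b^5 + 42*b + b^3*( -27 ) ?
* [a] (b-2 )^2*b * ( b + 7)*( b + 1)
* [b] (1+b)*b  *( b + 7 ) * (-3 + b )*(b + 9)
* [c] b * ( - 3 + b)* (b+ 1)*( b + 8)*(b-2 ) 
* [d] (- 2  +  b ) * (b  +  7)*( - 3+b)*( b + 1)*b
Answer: d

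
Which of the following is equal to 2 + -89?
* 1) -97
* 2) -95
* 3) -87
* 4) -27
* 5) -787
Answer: 3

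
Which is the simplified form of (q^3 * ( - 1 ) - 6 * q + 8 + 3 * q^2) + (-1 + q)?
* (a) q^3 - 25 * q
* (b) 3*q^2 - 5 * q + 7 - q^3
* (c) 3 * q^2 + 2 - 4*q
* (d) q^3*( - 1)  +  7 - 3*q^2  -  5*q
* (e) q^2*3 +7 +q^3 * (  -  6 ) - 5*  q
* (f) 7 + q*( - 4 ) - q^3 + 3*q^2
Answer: b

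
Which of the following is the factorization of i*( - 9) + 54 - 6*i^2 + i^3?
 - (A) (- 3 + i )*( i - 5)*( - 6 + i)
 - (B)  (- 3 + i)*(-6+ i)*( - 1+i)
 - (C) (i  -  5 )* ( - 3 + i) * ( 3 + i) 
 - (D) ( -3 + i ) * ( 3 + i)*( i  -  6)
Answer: D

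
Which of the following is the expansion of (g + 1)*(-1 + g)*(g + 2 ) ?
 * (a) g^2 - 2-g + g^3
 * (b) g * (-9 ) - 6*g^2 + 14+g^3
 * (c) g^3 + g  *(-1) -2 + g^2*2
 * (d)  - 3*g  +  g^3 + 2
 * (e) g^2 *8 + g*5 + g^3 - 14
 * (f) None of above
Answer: c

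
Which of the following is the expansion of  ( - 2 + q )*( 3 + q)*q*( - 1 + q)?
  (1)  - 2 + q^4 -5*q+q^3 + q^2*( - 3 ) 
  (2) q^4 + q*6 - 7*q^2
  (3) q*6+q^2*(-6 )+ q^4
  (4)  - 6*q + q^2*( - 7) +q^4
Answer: 2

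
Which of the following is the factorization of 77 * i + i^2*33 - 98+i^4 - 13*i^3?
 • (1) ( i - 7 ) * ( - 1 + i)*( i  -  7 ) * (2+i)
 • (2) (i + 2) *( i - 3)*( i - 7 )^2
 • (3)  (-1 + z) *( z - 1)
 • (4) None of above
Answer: 1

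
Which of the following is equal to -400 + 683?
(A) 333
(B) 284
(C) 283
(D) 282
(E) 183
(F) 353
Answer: C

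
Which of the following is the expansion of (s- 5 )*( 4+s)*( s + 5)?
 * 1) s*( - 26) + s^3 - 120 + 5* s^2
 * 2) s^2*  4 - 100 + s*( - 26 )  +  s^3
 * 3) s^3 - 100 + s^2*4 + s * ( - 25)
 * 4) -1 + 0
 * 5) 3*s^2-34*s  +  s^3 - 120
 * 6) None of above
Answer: 3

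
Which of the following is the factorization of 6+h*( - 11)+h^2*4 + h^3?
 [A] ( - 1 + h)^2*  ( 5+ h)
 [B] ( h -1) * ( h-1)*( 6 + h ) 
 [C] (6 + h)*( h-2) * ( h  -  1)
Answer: B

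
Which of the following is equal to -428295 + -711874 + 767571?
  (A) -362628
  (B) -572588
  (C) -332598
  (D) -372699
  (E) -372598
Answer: E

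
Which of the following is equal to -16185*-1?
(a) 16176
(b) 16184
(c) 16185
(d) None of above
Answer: c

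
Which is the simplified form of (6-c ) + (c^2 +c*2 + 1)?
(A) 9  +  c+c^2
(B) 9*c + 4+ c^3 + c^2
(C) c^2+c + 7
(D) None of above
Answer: C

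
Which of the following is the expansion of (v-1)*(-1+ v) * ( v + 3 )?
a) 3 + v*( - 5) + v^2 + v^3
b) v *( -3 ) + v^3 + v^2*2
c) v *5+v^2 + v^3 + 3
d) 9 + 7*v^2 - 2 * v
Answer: a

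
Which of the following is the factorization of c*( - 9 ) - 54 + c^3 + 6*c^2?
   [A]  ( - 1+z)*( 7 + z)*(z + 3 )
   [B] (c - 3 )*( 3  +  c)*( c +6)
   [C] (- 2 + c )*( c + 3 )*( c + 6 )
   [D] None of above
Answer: B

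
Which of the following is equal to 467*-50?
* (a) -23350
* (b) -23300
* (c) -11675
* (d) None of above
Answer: a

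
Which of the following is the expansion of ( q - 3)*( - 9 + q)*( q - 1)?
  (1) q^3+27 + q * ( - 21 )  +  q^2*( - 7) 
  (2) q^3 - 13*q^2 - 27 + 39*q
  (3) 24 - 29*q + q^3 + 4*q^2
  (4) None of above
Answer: 2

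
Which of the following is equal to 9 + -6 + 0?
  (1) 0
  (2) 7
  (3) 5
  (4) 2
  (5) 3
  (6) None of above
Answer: 5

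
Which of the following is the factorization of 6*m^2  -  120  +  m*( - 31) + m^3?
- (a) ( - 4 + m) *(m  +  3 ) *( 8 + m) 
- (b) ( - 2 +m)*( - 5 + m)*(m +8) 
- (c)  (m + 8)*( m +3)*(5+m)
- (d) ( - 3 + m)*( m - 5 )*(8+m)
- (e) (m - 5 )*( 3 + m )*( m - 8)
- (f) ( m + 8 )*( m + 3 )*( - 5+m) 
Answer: f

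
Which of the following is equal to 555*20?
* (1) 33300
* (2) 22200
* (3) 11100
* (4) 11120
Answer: 3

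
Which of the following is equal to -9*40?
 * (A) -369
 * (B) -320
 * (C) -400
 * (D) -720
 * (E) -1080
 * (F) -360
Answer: F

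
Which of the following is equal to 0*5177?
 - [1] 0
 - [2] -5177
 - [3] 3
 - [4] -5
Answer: 1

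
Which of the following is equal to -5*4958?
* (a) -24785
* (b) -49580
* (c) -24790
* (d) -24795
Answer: c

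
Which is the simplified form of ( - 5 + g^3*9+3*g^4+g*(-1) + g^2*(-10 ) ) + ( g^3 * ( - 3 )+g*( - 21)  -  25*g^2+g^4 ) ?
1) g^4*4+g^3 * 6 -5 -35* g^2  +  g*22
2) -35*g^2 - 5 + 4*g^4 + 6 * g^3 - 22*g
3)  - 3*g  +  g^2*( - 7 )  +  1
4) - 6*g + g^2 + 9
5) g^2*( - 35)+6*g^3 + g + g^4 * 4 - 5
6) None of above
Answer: 2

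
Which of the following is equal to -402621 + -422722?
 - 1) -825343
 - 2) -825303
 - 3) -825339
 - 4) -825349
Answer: 1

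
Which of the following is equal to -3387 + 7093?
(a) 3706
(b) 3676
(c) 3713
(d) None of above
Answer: a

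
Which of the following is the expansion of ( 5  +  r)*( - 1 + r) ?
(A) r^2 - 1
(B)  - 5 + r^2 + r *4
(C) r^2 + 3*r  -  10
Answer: B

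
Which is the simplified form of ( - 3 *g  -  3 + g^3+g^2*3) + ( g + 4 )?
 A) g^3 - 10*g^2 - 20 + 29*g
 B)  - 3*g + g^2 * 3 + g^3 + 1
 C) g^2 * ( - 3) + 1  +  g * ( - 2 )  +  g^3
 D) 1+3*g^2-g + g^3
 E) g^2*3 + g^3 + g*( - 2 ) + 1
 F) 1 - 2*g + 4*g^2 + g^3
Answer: E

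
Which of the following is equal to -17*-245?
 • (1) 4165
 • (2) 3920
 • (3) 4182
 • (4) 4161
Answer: 1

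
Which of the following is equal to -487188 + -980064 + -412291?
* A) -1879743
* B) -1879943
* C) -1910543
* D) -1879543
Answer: D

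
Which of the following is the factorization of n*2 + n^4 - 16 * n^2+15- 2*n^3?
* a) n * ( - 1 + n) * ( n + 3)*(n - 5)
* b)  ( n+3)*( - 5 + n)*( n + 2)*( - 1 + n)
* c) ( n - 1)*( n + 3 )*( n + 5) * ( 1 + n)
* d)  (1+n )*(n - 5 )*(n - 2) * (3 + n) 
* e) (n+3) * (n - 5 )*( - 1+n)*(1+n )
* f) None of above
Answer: e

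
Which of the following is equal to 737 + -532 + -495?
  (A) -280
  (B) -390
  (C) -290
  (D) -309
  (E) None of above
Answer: C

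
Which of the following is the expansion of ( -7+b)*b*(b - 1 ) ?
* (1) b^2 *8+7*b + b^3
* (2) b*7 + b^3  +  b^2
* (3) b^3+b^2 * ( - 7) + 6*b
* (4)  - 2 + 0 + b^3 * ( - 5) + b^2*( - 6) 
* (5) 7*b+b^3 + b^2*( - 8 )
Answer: 5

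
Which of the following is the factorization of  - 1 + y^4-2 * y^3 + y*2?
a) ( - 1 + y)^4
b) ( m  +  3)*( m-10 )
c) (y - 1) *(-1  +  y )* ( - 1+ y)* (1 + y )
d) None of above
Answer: c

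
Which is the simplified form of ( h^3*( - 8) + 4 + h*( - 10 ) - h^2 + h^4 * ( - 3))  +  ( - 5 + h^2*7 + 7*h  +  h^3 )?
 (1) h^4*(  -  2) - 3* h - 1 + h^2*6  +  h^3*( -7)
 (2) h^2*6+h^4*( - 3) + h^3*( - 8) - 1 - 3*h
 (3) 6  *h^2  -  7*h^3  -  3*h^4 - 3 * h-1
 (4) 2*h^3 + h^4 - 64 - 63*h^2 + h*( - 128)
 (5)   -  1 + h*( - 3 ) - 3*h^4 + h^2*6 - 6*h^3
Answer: 3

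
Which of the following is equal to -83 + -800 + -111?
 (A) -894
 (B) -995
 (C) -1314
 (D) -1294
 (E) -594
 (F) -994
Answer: F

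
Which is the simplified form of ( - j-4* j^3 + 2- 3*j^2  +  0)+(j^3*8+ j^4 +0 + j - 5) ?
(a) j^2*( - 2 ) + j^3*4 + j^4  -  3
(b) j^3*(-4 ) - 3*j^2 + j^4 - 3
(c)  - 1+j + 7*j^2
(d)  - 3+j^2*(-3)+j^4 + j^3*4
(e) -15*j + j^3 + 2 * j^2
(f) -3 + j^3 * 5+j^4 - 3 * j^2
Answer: d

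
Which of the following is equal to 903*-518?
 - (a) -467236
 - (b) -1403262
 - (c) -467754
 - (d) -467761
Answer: c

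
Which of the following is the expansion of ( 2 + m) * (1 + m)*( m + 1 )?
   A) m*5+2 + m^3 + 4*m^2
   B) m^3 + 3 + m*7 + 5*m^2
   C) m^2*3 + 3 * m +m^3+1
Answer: A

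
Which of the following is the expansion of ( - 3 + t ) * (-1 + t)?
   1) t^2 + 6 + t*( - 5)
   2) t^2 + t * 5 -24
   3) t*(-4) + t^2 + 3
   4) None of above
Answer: 3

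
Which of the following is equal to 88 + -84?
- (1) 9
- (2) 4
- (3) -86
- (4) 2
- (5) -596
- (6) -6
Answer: 2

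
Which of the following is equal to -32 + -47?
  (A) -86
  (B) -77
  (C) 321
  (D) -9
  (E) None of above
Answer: E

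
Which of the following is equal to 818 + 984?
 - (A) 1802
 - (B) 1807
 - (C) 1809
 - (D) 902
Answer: A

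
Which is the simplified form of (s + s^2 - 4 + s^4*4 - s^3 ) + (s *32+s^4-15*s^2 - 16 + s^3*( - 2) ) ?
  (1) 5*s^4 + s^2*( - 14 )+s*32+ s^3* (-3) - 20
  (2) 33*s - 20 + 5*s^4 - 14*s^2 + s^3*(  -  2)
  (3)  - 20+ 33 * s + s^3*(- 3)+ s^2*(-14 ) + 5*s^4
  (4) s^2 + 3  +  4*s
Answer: 3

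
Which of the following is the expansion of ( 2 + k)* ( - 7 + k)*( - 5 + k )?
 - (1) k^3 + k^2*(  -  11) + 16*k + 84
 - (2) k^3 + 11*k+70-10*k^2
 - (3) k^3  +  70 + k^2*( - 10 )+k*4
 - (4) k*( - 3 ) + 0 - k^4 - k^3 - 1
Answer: 2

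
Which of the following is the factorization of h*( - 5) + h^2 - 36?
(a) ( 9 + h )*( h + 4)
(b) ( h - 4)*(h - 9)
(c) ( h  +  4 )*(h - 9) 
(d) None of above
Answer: c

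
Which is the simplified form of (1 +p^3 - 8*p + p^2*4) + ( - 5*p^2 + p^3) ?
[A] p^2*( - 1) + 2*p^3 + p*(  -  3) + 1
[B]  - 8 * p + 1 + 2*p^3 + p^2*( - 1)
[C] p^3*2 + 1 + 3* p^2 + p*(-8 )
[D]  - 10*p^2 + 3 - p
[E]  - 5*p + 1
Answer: B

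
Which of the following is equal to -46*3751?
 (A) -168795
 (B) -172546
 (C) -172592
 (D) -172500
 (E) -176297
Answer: B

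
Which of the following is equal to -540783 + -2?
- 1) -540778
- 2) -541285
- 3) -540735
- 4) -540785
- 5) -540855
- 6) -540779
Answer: 4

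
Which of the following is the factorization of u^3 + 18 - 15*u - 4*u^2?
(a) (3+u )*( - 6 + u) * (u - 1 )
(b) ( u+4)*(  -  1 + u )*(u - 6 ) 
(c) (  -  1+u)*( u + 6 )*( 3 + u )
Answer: a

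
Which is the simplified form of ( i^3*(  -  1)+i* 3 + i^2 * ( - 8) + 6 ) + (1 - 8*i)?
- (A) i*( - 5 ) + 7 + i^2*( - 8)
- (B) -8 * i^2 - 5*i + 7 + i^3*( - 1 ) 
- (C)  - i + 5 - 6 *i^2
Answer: B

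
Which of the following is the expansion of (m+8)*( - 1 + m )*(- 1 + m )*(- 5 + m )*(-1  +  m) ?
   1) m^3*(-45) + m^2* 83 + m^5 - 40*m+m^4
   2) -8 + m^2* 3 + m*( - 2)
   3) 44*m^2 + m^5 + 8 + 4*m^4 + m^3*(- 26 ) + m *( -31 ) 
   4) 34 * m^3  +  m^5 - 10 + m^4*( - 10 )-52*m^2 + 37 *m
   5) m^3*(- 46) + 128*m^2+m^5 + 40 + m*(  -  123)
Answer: 5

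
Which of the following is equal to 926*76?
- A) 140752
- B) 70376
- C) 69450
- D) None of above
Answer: B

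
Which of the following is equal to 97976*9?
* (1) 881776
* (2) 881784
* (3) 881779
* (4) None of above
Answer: 2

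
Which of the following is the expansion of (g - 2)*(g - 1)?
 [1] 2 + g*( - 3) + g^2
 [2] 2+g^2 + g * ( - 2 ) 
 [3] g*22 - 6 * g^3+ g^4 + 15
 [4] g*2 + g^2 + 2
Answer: 1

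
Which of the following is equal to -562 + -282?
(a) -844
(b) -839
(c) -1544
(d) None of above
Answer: a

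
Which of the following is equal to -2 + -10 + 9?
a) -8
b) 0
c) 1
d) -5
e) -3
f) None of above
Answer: e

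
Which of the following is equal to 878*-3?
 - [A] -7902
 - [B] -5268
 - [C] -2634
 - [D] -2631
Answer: C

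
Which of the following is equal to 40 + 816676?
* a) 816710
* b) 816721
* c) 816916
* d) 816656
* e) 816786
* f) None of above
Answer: f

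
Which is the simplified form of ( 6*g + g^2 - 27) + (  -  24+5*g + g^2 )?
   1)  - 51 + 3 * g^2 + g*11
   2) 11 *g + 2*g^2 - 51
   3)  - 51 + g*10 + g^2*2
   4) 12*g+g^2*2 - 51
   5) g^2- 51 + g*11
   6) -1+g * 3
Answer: 2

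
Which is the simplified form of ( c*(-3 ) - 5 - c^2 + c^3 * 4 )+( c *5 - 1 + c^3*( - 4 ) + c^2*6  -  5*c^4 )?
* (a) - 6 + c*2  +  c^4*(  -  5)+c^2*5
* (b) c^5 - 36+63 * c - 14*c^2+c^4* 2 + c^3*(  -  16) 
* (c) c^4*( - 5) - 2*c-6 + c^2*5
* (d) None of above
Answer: a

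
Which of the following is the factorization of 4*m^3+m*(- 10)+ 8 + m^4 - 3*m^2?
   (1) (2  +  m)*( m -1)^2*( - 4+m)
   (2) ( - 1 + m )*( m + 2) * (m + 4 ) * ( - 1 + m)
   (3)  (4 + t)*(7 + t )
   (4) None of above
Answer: 2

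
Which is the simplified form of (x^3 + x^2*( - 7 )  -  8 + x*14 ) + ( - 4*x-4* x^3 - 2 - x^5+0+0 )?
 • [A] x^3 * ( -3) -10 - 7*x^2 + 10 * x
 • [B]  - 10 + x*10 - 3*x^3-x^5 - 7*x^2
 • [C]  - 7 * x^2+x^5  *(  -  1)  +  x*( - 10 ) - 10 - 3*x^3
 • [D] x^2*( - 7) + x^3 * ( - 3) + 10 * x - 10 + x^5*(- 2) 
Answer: B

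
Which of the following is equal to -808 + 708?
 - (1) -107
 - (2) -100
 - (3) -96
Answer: 2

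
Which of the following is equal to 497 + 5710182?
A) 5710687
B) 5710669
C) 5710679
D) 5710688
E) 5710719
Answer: C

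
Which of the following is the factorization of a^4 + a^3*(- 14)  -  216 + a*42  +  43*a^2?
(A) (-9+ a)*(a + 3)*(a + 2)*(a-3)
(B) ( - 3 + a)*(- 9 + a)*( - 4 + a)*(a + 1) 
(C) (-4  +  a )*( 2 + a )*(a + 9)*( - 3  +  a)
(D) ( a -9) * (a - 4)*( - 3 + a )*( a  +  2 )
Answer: D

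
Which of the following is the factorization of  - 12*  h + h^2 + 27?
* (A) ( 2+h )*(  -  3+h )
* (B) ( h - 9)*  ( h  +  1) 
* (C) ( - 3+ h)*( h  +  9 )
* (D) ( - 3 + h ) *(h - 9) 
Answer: D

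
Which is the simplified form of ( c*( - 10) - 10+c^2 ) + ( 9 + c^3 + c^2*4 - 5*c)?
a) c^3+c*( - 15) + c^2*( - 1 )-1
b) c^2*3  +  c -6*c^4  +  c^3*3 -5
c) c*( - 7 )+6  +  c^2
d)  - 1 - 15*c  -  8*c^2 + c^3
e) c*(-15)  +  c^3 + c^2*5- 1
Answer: e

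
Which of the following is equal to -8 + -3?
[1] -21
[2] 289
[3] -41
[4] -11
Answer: 4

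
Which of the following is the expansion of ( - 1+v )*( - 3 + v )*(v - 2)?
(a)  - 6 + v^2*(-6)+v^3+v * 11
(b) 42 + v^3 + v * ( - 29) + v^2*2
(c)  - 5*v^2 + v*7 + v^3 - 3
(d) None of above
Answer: a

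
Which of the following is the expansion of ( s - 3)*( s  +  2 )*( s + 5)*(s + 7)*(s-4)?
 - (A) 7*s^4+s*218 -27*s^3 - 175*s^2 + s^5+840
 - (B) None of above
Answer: A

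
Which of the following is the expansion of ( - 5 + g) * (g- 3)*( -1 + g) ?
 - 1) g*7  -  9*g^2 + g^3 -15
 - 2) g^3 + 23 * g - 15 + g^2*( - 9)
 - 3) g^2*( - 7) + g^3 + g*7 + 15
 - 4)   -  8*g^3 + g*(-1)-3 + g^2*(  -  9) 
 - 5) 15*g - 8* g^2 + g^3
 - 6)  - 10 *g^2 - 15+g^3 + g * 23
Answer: 2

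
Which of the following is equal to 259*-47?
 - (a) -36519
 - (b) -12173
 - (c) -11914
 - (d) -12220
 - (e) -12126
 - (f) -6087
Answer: b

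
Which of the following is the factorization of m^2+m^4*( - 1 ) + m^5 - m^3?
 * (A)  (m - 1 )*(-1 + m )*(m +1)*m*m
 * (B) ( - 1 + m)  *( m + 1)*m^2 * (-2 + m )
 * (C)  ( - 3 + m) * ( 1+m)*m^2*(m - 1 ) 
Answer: A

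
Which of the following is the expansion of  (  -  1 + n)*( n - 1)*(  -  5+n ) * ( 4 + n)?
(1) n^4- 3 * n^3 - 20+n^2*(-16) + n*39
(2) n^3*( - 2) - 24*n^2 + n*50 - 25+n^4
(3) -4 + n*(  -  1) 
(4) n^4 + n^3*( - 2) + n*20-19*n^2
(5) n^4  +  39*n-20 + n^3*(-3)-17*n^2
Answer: 5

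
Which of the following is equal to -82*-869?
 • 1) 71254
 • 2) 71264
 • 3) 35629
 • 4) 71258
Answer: 4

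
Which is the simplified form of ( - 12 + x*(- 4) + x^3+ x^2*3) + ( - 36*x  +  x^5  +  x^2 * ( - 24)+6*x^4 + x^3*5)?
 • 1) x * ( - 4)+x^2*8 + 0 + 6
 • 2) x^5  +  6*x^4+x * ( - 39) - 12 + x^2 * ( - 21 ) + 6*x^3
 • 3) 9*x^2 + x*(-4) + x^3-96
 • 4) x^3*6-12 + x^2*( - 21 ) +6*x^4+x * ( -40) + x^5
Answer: 4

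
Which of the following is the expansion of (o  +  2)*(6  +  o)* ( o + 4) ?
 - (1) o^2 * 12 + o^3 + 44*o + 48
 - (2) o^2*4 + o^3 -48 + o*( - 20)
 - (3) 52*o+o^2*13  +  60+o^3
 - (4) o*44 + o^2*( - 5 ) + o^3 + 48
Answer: 1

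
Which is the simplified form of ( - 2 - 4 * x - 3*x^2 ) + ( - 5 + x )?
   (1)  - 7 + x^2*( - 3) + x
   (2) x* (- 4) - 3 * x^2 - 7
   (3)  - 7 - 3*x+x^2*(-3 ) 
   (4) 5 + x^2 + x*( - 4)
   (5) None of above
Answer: 3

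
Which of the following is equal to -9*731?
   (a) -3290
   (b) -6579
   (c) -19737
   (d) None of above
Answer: b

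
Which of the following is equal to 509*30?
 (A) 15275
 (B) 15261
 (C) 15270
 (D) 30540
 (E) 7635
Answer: C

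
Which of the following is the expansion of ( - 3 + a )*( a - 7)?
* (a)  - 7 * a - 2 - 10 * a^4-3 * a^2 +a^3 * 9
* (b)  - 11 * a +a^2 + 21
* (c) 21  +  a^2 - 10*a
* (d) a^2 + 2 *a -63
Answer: c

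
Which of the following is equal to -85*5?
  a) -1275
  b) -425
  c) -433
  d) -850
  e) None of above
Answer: b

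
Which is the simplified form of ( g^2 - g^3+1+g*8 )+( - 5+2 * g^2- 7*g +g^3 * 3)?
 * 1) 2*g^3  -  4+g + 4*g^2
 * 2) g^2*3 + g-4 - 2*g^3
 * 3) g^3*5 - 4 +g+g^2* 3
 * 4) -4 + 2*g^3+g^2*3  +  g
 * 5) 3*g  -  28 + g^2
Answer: 4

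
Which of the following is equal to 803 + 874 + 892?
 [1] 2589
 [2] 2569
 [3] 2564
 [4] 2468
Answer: 2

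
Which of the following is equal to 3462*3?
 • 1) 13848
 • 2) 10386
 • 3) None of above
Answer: 2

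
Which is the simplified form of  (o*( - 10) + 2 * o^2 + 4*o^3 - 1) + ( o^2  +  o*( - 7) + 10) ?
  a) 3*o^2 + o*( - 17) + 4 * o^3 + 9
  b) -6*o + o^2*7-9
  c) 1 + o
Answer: a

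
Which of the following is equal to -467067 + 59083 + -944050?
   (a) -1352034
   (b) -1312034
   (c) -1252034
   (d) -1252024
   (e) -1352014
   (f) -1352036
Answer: a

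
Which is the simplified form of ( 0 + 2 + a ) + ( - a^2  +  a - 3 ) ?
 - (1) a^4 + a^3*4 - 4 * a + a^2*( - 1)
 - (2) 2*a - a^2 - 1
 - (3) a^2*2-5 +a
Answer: 2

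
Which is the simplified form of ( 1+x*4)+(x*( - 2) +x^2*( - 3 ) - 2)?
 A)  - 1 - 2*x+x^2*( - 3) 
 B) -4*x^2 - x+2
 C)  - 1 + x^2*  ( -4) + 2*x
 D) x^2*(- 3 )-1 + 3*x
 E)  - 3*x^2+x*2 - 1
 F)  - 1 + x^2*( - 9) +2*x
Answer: E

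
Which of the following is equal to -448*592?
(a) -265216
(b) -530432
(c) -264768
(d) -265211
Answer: a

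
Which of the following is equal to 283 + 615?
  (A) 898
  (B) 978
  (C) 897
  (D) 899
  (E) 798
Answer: A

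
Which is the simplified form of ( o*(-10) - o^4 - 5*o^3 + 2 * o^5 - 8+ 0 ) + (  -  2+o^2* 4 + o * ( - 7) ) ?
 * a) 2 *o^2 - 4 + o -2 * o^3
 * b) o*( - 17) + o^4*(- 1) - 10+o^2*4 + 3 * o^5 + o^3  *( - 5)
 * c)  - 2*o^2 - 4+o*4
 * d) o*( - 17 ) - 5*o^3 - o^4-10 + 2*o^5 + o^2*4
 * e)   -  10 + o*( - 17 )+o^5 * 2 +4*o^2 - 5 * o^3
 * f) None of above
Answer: d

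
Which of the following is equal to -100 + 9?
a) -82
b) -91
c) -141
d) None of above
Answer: b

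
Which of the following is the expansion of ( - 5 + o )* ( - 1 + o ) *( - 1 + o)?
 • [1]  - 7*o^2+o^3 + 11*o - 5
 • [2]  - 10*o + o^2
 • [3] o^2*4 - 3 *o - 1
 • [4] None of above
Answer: 1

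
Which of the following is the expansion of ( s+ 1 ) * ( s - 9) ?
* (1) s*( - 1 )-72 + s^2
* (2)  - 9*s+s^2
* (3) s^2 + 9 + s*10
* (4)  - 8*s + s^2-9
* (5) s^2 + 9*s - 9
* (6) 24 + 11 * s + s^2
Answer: 4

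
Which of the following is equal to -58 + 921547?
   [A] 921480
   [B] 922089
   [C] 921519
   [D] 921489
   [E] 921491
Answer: D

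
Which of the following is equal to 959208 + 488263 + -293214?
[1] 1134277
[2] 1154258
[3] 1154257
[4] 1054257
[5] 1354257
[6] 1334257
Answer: 3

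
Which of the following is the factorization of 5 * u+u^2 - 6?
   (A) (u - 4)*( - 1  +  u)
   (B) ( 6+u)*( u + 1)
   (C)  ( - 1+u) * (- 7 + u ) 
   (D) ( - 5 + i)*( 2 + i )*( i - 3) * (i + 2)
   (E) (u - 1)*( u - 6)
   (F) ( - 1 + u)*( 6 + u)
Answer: F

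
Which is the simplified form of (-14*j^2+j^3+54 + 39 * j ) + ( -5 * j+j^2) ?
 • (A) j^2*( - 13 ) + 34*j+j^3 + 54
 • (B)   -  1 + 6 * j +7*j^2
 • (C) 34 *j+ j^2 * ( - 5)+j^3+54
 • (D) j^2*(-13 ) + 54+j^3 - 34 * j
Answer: A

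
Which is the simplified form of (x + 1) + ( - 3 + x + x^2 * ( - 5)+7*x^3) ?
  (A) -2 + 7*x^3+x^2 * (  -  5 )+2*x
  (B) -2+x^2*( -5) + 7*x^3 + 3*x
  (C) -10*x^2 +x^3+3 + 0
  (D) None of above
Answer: A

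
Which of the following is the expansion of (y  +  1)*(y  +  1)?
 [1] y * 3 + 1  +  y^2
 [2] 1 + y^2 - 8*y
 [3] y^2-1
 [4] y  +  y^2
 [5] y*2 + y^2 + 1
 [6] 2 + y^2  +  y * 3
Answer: 5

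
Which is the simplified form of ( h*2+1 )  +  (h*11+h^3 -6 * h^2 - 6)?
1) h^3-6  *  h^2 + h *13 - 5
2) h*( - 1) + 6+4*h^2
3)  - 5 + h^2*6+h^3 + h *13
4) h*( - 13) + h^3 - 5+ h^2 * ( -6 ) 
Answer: 1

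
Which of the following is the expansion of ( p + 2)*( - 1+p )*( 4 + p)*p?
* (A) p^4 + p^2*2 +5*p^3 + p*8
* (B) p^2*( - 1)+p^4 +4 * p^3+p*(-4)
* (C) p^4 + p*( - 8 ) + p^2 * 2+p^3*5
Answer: C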